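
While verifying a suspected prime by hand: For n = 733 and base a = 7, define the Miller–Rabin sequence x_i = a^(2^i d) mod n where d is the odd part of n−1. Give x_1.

n − 1 = 732 = 2^2 · 183, so s = 2 and d = 183.
x_0 = 7^183 mod 733 = 380.
x_1 = 380^2 mod 733 = 732.

732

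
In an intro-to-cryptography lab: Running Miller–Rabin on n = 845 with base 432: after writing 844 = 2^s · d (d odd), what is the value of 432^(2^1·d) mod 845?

n − 1 = 844 = 2^2 · 211, so s = 2 and d = 211.
x_0 = 432^211 mod 845 = 328.
x_1 = 328^2 mod 845 = 269.

269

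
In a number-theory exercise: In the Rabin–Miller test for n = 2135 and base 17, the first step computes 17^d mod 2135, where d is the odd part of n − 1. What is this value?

n − 1 = 2134 = 2^1 · 1067, so s = 1 and d = 1067.
By repeated squaring, 17^1067 ≡ 68 (mod 2135).

68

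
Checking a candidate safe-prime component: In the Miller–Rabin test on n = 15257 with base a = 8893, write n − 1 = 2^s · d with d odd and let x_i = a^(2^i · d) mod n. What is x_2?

n − 1 = 15256 = 2^3 · 1907, so s = 3 and d = 1907.
x_0 = 8893^1907 mod 15257 = 14061.
x_1 = 14061^2 mod 15257 = 11515.
x_2 = 11515^2 mod 15257 = 11895.

11895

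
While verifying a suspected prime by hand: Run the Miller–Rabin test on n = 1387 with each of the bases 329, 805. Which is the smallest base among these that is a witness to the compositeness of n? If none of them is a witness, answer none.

n − 1 = 1386 = 2^1 · 693, so s = 1 and d = 693.
Base 329: x_0 = 329^693 mod 1387 = 1. x_0 = 1, so 329 is not a witness.
Base 805: x_0 = 805^693 mod 1387 = 1. x_0 = 1, so 805 is not a witness.
No listed base is a witness for 1387.

none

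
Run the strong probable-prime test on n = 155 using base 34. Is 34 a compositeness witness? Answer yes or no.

n − 1 = 154 = 2^1 · 77, so s = 1 and d = 77.
x_0 = 34^77 mod 155 = 84.
x_0 ∉ {1, 154} and s = 1, so 34 is a Miller–Rabin witness and 155 is composite.

yes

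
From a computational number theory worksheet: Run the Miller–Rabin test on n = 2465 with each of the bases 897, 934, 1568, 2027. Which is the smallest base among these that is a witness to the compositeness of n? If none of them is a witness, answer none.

none

n − 1 = 2464 = 2^5 · 77, so s = 5 and d = 77.
Base 897: x_0 = 897^77 mod 2465 = 302. x_0 is neither 1 nor 2464, so continue squaring. x_1 = 302^2 mod 2465 = 2464. x_1 ≡ −1, so 897 is not a witness.
Base 934: x_0 = 934^77 mod 2465 = 2464. x_0 = 2464 ≡ −1, so 934 is not a witness.
Base 1568: x_0 = 1568^77 mod 2465 = 2163. x_0 is neither 1 nor 2464, so continue squaring. x_1 = 2163^2 mod 2465 = 2464. x_1 ≡ −1, so 1568 is not a witness.
Base 2027: x_0 = 2027^77 mod 2465 = 157. x_0 is neither 1 nor 2464, so continue squaring. x_1 = 157^2 mod 2465 = 2464. x_1 ≡ −1, so 2027 is not a witness.
No listed base is a witness for 2465.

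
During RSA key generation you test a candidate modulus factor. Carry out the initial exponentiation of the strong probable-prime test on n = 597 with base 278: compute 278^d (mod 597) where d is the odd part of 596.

n − 1 = 596 = 2^2 · 149, so s = 2 and d = 149.
By repeated squaring, 278^149 ≡ 26 (mod 597).

26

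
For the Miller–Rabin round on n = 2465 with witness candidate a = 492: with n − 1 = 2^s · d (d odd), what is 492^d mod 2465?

492

n − 1 = 2464 = 2^5 · 77, so s = 5 and d = 77.
By repeated squaring, 492^77 ≡ 492 (mod 2465).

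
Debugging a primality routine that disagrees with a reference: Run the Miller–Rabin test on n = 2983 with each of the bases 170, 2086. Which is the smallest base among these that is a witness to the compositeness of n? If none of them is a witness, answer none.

2086

n − 1 = 2982 = 2^1 · 1491, so s = 1 and d = 1491.
Base 170: x_0 = 170^1491 mod 2983 = 2982. x_0 = 2982 ≡ −1, so 170 is not a witness.
Base 2086: x_0 = 2086^1491 mod 2983 = 1224. x_0 ∉ {1, 2982} and s = 1, so 2086 is a Miller–Rabin witness and 2983 is composite.
The smallest witness among the given bases is 2086.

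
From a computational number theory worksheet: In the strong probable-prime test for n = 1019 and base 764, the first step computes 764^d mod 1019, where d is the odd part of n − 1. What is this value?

n − 1 = 1018 = 2^1 · 509, so s = 1 and d = 509.
764^509 mod 1019 = 1018.

1018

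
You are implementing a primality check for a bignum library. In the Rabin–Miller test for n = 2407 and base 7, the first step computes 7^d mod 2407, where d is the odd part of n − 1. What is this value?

953

n − 1 = 2406 = 2^1 · 1203, so s = 1 and d = 1203.
7^1203 mod 2407 = 953.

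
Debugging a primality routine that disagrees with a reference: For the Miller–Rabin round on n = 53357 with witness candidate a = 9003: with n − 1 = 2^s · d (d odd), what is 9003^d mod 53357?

n − 1 = 53356 = 2^2 · 13339, so s = 2 and d = 13339.
By repeated squaring, 9003^13339 ≡ 17561 (mod 53357).

17561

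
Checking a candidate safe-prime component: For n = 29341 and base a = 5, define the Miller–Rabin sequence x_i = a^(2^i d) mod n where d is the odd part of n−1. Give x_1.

25011

n − 1 = 29340 = 2^2 · 7335, so s = 2 and d = 7335.
x_0 = 5^7335 mod 29341 = 15127.
x_1 = 15127^2 mod 29341 = 25011.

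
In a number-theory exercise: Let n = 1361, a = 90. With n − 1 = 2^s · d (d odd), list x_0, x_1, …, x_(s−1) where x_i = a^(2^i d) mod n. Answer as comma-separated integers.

n − 1 = 1360 = 2^4 · 85, so s = 4 and d = 85.
x_0 = 90^85 mod 1361 = 614.
x_1 = 614^2 mod 1361 = 1360.
x_2 = 1360^2 mod 1361 = 1.
x_3 = 1^2 mod 1361 = 1.

614, 1360, 1, 1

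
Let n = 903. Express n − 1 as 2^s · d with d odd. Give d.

451

Halving: 902 → 451; 451 is odd.
So 902 = 2^1 · 451.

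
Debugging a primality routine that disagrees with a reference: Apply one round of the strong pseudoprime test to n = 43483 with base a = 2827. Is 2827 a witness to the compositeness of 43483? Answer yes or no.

n − 1 = 43482 = 2^1 · 21741, so s = 1 and d = 21741.
x_0 = 2827^21741 mod 43483 = 4114.
x_0 ∉ {1, 43482} and s = 1, so 2827 is a Miller–Rabin witness and 43483 is composite.

yes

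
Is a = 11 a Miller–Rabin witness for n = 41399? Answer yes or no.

n − 1 = 41398 = 2^1 · 20699, so s = 1 and d = 20699.
x_0 = 11^20699 mod 41399 = 1.
x_0 = 1, so 11 is not a witness.

no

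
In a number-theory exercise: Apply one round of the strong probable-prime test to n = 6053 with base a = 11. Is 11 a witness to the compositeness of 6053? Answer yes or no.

no

n − 1 = 6052 = 2^2 · 1513, so s = 2 and d = 1513.
x_0 = 11^1513 mod 6053 = 6052.
x_0 = 6052 ≡ −1, so 11 is not a witness.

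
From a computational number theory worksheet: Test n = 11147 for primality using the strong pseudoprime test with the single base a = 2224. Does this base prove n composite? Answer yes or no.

yes

n − 1 = 11146 = 2^1 · 5573, so s = 1 and d = 5573.
Repeated squaring mod 11147: 2224^1 ≡ 2224, 2224^2 ≡ 8055, 2224^4 ≡ 7485, 2224^8 ≡ 403, 2224^16 ≡ 6351, 2224^32 ≡ 5355, 2224^64 ≡ 5941, 2224^128 ≡ 4079, 2224^256 ≡ 6917, 2224^512 ≡ 1965, 2224^1024 ≡ 4363, 2224^2048 ≡ 7840, 2224^4096 ≡ 1042.
5573 = 4096 + 1024 + 256 + 128 + 64 + 4 + 1, so 2224^5573 ≡ 1042·4363·6917·4079·5941·7485·2224 ≡ 8614 (mod 11147).
x_0 = 2224^5573 mod 11147 = 8614.
x_0 ∉ {1, 11146} and s = 1, so 2224 is a Miller–Rabin witness and 11147 is composite.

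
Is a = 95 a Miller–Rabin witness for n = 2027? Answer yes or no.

no

n − 1 = 2026 = 2^1 · 1013, so s = 1 and d = 1013.
x_0 = 95^1013 mod 2027 = 2026.
x_0 = 2026 ≡ −1, so 95 is not a witness.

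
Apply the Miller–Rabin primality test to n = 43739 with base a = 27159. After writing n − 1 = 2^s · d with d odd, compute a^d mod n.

n − 1 = 43738 = 2^1 · 21869, so s = 1 and d = 21869.
27159^21869 mod 43739 = 21773.

21773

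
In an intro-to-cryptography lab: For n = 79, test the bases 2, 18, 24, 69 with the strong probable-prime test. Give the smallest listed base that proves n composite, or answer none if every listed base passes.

none

n − 1 = 78 = 2^1 · 39, so s = 1 and d = 39.
Base 2: x_0 = 2^39 mod 79 = 1. x_0 = 1, so 2 is not a witness.
Base 18: x_0 = 18^39 mod 79 = 1. x_0 = 1, so 18 is not a witness.
Base 24: x_0 = 24^39 mod 79 = 78. x_0 = 78 ≡ −1, so 24 is not a witness.
Base 69: x_0 = 69^39 mod 79 = 78. x_0 = 78 ≡ −1, so 69 is not a witness.
No listed base is a witness for 79.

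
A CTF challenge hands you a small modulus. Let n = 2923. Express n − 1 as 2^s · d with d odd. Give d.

1461

Halving: 2922 → 1461; 1461 is odd.
So 2922 = 2^1 · 1461.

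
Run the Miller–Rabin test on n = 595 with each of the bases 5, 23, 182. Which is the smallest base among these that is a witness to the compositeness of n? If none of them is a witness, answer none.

n − 1 = 594 = 2^1 · 297, so s = 1 and d = 297.
Base 5: x_0 = 5^297 mod 595 = 335. x_0 ∉ {1, 594} and s = 1, so 5 is a Miller–Rabin witness and 595 is composite.
Base 23: x_0 = 23^297 mod 595 = 113. x_0 ∉ {1, 594} and s = 1, so 23 is a Miller–Rabin witness and 595 is composite.
Base 182: x_0 = 182^297 mod 595 = 532. x_0 ∉ {1, 594} and s = 1, so 182 is a Miller–Rabin witness and 595 is composite.
The smallest witness among the given bases is 5.

5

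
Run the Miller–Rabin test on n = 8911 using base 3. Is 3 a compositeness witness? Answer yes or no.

n − 1 = 8910 = 2^1 · 4455, so s = 1 and d = 4455.
x_0 = 3^4455 mod 8911 = 8910.
x_0 = 8910 ≡ −1, so 3 is not a witness.

no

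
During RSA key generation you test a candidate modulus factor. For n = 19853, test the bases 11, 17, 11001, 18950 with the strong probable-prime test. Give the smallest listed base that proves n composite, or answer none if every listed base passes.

n − 1 = 19852 = 2^2 · 4963, so s = 2 and d = 4963.
Base 11: x_0 = 11^4963 mod 19853 = 1. x_0 = 1, so 11 is not a witness.
Base 17: x_0 = 17^4963 mod 19853 = 15984. x_0 is neither 1 nor 19852, so continue squaring. x_1 = 15984^2 mod 19853 = 19852. x_1 ≡ −1, so 17 is not a witness.
Base 11001: x_0 = 11001^4963 mod 19853 = 1. x_0 = 1, so 11001 is not a witness.
Base 18950: x_0 = 18950^4963 mod 19853 = 1. x_0 = 1, so 18950 is not a witness.
No listed base is a witness for 19853.

none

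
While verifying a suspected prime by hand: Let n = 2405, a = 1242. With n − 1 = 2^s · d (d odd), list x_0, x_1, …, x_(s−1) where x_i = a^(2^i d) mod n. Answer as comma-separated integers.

2282, 699

n − 1 = 2404 = 2^2 · 601, so s = 2 and d = 601.
x_0 = 1242^601 mod 2405 = 2282.
x_1 = 2282^2 mod 2405 = 699.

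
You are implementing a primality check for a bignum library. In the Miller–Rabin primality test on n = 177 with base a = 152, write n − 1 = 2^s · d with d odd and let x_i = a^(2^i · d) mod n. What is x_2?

n − 1 = 176 = 2^4 · 11, so s = 4 and d = 11.
x_0 = 152^11 mod 177 = 131.
x_1 = 131^2 mod 177 = 169.
x_2 = 169^2 mod 177 = 64.

64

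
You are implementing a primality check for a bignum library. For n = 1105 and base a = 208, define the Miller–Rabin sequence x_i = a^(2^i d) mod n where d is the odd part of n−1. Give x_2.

936

n − 1 = 1104 = 2^4 · 69, so s = 4 and d = 69.
x_0 = 208^69 mod 1105 = 208.
x_1 = 208^2 mod 1105 = 169.
x_2 = 169^2 mod 1105 = 936.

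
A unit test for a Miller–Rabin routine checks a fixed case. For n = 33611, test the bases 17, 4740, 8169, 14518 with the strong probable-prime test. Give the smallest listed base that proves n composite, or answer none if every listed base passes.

17

n − 1 = 33610 = 2^1 · 16805, so s = 1 and d = 16805.
Base 17: x_0 = 17^16805 mod 33611 = 6426. x_0 ∉ {1, 33610} and s = 1, so 17 is a Miller–Rabin witness and 33611 is composite.
Base 4740: x_0 = 4740^16805 mod 33611 = 5458. x_0 ∉ {1, 33610} and s = 1, so 4740 is a Miller–Rabin witness and 33611 is composite.
Base 8169: x_0 = 8169^16805 mod 33611 = 17859. x_0 ∉ {1, 33610} and s = 1, so 8169 is a Miller–Rabin witness and 33611 is composite.
Base 14518: x_0 = 14518^16805 mod 33611 = 12688. x_0 ∉ {1, 33610} and s = 1, so 14518 is a Miller–Rabin witness and 33611 is composite.
The smallest witness among the given bases is 17.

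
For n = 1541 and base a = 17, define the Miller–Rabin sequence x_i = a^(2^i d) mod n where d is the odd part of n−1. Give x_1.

967

n − 1 = 1540 = 2^2 · 385, so s = 2 and d = 385.
x_0 = 17^385 mod 1541 = 1310.
x_1 = 1310^2 mod 1541 = 967.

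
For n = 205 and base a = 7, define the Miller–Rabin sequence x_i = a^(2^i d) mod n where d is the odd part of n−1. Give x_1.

n − 1 = 204 = 2^2 · 51, so s = 2 and d = 51.
Repeated squaring mod 205: 7^1 ≡ 7, 7^2 ≡ 49, 7^4 ≡ 146, 7^8 ≡ 201, 7^16 ≡ 16, 7^32 ≡ 51.
51 = 32 + 16 + 2 + 1, so 7^51 ≡ 51·16·49·7 ≡ 63 (mod 205).
x_0 = 63.
x_1 = 63^2 mod 205 = 74.

74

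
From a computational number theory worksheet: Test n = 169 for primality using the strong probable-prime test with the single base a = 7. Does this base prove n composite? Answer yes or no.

n − 1 = 168 = 2^3 · 21, so s = 3 and d = 21.
x_0 = 7^21 mod 169 = 47.
x_0 is neither 1 nor 168, so continue squaring.
x_1 = 47^2 mod 169 = 12.
x_2 = 12^2 mod 169 = 144.
Reached i = s−1 = 2 without hitting −1: 7 is a Miller–Rabin witness and 169 is composite.

yes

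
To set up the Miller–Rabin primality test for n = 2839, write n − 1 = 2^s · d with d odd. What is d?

1419

Halving: 2838 → 1419; 1419 is odd.
So 2838 = 2^1 · 1419.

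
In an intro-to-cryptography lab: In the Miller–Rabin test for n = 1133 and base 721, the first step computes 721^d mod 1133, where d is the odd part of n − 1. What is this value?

n − 1 = 1132 = 2^2 · 283, so s = 2 and d = 283.
721^283 mod 1133 = 1030.

1030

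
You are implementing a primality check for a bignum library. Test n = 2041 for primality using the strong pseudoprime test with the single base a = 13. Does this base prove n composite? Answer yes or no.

yes

n − 1 = 2040 = 2^3 · 255, so s = 3 and d = 255.
x_0 = 13^255 mod 2041 = 156.
x_0 is neither 1 nor 2040, so continue squaring.
x_1 = 156^2 mod 2041 = 1885.
x_2 = 1885^2 mod 2041 = 1885.
Reached i = s−1 = 2 without hitting −1: 13 is a Miller–Rabin witness and 2041 is composite.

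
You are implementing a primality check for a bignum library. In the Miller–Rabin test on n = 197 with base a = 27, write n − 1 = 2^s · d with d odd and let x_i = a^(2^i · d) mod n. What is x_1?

n − 1 = 196 = 2^2 · 49, so s = 2 and d = 49.
x_0 = 27^49 mod 197 = 14.
x_1 = 14^2 mod 197 = 196.

196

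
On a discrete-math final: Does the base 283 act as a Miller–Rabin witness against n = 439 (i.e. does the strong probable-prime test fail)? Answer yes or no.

n − 1 = 438 = 2^1 · 219, so s = 1 and d = 219.
By repeated squaring, 283^219 ≡ 1 (mod 439).
x_0 = 283^219 mod 439 = 1.
x_0 = 1, so 283 is not a witness.

no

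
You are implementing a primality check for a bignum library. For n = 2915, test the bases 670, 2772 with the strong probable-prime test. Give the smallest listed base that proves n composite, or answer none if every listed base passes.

670

n − 1 = 2914 = 2^1 · 1457, so s = 1 and d = 1457.
Base 670: x_0 = 670^1457 mod 2915 = 670. x_0 ∉ {1, 2914} and s = 1, so 670 is a Miller–Rabin witness and 2915 is composite.
Base 2772: x_0 = 2772^1457 mod 2915 = 2772. x_0 ∉ {1, 2914} and s = 1, so 2772 is a Miller–Rabin witness and 2915 is composite.
The smallest witness among the given bases is 670.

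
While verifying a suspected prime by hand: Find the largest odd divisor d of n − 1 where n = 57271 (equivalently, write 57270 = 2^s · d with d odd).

28635

Halving: 57270 → 28635; 28635 is odd.
So 57270 = 2^1 · 28635.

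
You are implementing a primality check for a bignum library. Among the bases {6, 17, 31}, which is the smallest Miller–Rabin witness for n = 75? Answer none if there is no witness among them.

6

n − 1 = 74 = 2^1 · 37, so s = 1 and d = 37.
Base 6: x_0 = 6^37 mod 75 = 36. x_0 ∉ {1, 74} and s = 1, so 6 is a Miller–Rabin witness and 75 is composite.
Base 17: x_0 = 17^37 mod 75 = 2. x_0 ∉ {1, 74} and s = 1, so 17 is a Miller–Rabin witness and 75 is composite.
Base 31: x_0 = 31^37 mod 75 = 61. x_0 ∉ {1, 74} and s = 1, so 31 is a Miller–Rabin witness and 75 is composite.
The smallest witness among the given bases is 6.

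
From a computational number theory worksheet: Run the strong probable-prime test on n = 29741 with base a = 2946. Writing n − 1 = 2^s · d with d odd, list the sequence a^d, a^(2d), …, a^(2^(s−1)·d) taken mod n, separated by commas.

n − 1 = 29740 = 2^2 · 7435, so s = 2 and d = 7435.
x_0 = 2946^7435 mod 29741 = 7173.
x_1 = 7173^2 mod 29741 = 29740.

7173, 29740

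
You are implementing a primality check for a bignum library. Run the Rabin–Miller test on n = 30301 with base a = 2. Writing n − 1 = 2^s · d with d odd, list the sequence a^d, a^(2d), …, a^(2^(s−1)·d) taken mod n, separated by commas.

13775, 5763

n − 1 = 30300 = 2^2 · 7575, so s = 2 and d = 7575.
x_0 = 2^7575 mod 30301 = 13775.
x_1 = 13775^2 mod 30301 = 5763.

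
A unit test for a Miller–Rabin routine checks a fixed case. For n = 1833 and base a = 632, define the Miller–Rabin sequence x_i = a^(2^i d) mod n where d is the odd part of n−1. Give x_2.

n − 1 = 1832 = 2^3 · 229, so s = 3 and d = 229.
Repeated squaring mod 1833: 632^1 ≡ 632, 632^2 ≡ 1663, 632^4 ≡ 1405, 632^8 ≡ 1717, 632^16 ≡ 625, 632^32 ≡ 196, 632^64 ≡ 1756, 632^128 ≡ 430.
229 = 128 + 64 + 32 + 4 + 1, so 632^229 ≡ 430·1756·196·1405·632 ≡ 1607 (mod 1833).
x_0 = 1607.
x_1 = 1607^2 mod 1833 = 1585.
x_2 = 1585^2 mod 1833 = 1015.

1015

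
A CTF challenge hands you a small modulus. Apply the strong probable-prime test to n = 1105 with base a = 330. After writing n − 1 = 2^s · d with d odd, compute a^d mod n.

980

n − 1 = 1104 = 2^4 · 69, so s = 4 and d = 69.
Repeated squaring mod 1105: 330^1 ≡ 330, 330^2 ≡ 610, 330^4 ≡ 820, 330^8 ≡ 560, 330^16 ≡ 885, 330^32 ≡ 885, 330^64 ≡ 885.
69 = 64 + 4 + 1, so 330^69 ≡ 885·820·330 ≡ 980 (mod 1105).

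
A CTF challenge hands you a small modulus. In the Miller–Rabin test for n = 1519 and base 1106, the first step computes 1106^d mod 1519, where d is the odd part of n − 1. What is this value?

n − 1 = 1518 = 2^1 · 759, so s = 1 and d = 759.
By repeated squaring, 1106^759 ≡ 294 (mod 1519).

294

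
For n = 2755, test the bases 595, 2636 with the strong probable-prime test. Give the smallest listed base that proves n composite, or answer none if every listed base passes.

n − 1 = 2754 = 2^1 · 1377, so s = 1 and d = 1377.
Base 595: x_0 = 595^1377 mod 2755 = 590. x_0 ∉ {1, 2754} and s = 1, so 595 is a Miller–Rabin witness and 2755 is composite.
Base 2636: x_0 = 2636^1377 mod 2755 = 1671. x_0 ∉ {1, 2754} and s = 1, so 2636 is a Miller–Rabin witness and 2755 is composite.
The smallest witness among the given bases is 595.

595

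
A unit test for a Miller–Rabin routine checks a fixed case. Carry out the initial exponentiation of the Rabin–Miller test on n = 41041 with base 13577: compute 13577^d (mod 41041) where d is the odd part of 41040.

n − 1 = 41040 = 2^4 · 2565, so s = 4 and d = 2565.
13577^2565 mod 41041 = 9703.

9703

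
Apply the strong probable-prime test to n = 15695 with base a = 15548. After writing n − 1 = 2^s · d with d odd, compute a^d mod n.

n − 1 = 15694 = 2^1 · 7847, so s = 1 and d = 7847.
Repeated squaring mod 15695: 15548^1 ≡ 15548, 15548^2 ≡ 5914, 15548^4 ≡ 6936, 15548^8 ≡ 2921, 15548^16 ≡ 9856, 15548^32 ≡ 4381, 15548^64 ≡ 13871, 15548^128 ≡ 15331, 15548^256 ≡ 6936, 15548^512 ≡ 2921, 15548^1024 ≡ 9856, 15548^2048 ≡ 4381, 15548^4096 ≡ 13871.
7847 = 4096 + 2048 + 1024 + 512 + 128 + 32 + 4 + 2 + 1, so 15548^7847 ≡ 13871·4381·9856·2921·15331·4381·6936·5914·15548 ≡ 1167 (mod 15695).

1167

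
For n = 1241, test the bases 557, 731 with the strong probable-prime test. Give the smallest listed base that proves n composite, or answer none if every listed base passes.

n − 1 = 1240 = 2^3 · 155, so s = 3 and d = 155.
Base 557: x_0 = 557^155 mod 1241 = 684. x_0 is neither 1 nor 1240, so continue squaring. x_1 = 684^2 mod 1241 = 1240. x_1 ≡ −1, so 557 is not a witness.
Base 731: x_0 = 731^155 mod 1241 = 731. x_0 is neither 1 nor 1240, so continue squaring. x_1 = 731^2 mod 1241 = 731. x_2 = 731^2 mod 1241 = 731. Reached i = s−1 = 2 without hitting −1: 731 is a Miller–Rabin witness and 1241 is composite.
The smallest witness among the given bases is 731.

731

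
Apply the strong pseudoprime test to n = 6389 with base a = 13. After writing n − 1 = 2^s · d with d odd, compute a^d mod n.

n − 1 = 6388 = 2^2 · 1597, so s = 2 and d = 1597.
13^1597 mod 6389 = 4297.

4297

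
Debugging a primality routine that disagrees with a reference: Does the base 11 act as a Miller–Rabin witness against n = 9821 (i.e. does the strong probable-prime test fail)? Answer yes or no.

n − 1 = 9820 = 2^2 · 2455, so s = 2 and d = 2455.
Repeated squaring mod 9821: 11^1 ≡ 11, 11^2 ≡ 121, 11^4 ≡ 4820, 11^8 ≡ 5735, 11^16 ≡ 9517, 11^32 ≡ 4027, 11^64 ≡ 2258, 11^128 ≡ 1465, 11^256 ≡ 5247, 11^512 ≡ 2746, 11^1024 ≡ 7809, 11^2048 ≡ 1892.
2455 = 2048 + 256 + 128 + 16 + 4 + 2 + 1, so 11^2455 ≡ 1892·5247·1465·9517·4820·121·11 ≡ 1880 (mod 9821).
x_0 = 11^2455 mod 9821 = 1880.
x_0 is neither 1 nor 9820, so continue squaring.
x_1 = 1880^2 mod 9821 = 8661.
Reached i = s−1 = 1 without hitting −1: 11 is a Miller–Rabin witness and 9821 is composite.

yes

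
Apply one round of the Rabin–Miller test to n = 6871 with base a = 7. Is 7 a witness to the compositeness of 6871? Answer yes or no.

n − 1 = 6870 = 2^1 · 3435, so s = 1 and d = 3435.
By repeated squaring, 7^3435 ≡ 6870 (mod 6871).
x_0 = 7^3435 mod 6871 = 6870.
x_0 = 6870 ≡ −1, so 7 is not a witness.

no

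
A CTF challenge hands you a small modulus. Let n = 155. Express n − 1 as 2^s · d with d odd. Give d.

77

Halving: 154 → 77; 77 is odd.
So 154 = 2^1 · 77.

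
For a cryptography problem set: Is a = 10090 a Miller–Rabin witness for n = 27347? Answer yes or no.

yes

n − 1 = 27346 = 2^1 · 13673, so s = 1 and d = 13673.
x_0 = 10090^13673 mod 27347 = 18309.
x_0 ∉ {1, 27346} and s = 1, so 10090 is a Miller–Rabin witness and 27347 is composite.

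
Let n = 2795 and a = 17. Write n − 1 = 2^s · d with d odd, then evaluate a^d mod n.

n − 1 = 2794 = 2^1 · 1397, so s = 1 and d = 1397.
17^1397 mod 2795 = 712.

712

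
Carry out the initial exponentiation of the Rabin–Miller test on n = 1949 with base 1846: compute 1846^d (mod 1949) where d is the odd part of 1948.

n − 1 = 1948 = 2^2 · 487, so s = 2 and d = 487.
1846^487 mod 1949 = 1360.

1360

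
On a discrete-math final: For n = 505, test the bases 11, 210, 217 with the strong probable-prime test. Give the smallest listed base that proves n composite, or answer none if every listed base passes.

n − 1 = 504 = 2^3 · 63, so s = 3 and d = 63.
Base 11: x_0 = 11^63 mod 505 = 401. x_0 is neither 1 nor 504, so continue squaring. x_1 = 401^2 mod 505 = 211. x_2 = 211^2 mod 505 = 81. Reached i = s−1 = 2 without hitting −1: 11 is a Miller–Rabin witness and 505 is composite.
Base 210: x_0 = 210^63 mod 505 = 285. x_0 is neither 1 nor 504, so continue squaring. x_1 = 285^2 mod 505 = 425. x_2 = 425^2 mod 505 = 340. Reached i = s−1 = 2 without hitting −1: 210 is a Miller–Rabin witness and 505 is composite.
Base 217: x_0 = 217^63 mod 505 = 498. x_0 is neither 1 nor 504, so continue squaring. x_1 = 498^2 mod 505 = 49. x_2 = 49^2 mod 505 = 381. Reached i = s−1 = 2 without hitting −1: 217 is a Miller–Rabin witness and 505 is composite.
The smallest witness among the given bases is 11.

11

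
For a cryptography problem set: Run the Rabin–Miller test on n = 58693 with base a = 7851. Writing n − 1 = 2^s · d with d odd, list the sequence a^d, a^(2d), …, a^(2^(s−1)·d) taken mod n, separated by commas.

n − 1 = 58692 = 2^2 · 14673, so s = 2 and d = 14673.
x_0 = 7851^14673 mod 58693 = 27231.
x_1 = 27231^2 mod 58693 = 58692.

27231, 58692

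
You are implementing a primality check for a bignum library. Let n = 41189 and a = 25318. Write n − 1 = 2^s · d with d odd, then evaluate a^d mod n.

13634

n − 1 = 41188 = 2^2 · 10297, so s = 2 and d = 10297.
Repeated squaring mod 41189: 25318^1 ≡ 25318, 25318^2 ≡ 17906, 25318^4 ≡ 9660, 25318^8 ≡ 22515, 25318^16 ≡ 12202, 25318^32 ≡ 31758, 25318^64 ≡ 16710, 25318^128 ≡ 3869, 25318^256 ≡ 17554, 25318^512 ≡ 8007, 25318^1024 ≡ 21965, 25318^2048 ≡ 14468, 25318^4096 ≡ 526, 25318^8192 ≡ 29542.
10297 = 8192 + 2048 + 32 + 16 + 8 + 1, so 25318^10297 ≡ 29542·14468·31758·12202·22515·25318 ≡ 13634 (mod 41189).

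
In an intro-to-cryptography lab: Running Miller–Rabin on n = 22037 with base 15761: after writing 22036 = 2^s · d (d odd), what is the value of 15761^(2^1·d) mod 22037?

n − 1 = 22036 = 2^2 · 5509, so s = 2 and d = 5509.
x_0 = 15761^5509 mod 22037 = 15117.
x_1 = 15117^2 mod 22037 = 22036.

22036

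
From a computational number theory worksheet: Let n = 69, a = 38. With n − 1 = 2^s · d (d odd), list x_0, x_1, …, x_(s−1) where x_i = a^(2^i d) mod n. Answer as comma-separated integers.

56, 31

n − 1 = 68 = 2^2 · 17, so s = 2 and d = 17.
x_0 = 38^17 mod 69 = 56.
x_1 = 56^2 mod 69 = 31.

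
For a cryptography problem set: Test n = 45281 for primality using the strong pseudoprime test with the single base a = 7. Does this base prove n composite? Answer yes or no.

no

n − 1 = 45280 = 2^5 · 1415, so s = 5 and d = 1415.
Repeated squaring mod 45281: 7^1 ≡ 7, 7^2 ≡ 49, 7^4 ≡ 2401, 7^8 ≡ 14114, 7^16 ≡ 13877, 7^32 ≡ 36317, 7^64 ≡ 24802, 7^128 ≡ 42100, 7^256 ≡ 21098, 7^512 ≡ 13374, 7^1024 ≡ 3926.
1415 = 1024 + 256 + 128 + 4 + 2 + 1, so 7^1415 ≡ 3926·21098·42100·2401·49·7 ≡ 34612 (mod 45281).
x_0 = 7^1415 mod 45281 = 34612.
x_0 is neither 1 nor 45280, so continue squaring.
x_1 = 34612^2 mod 45281 = 36408.
x_2 = 36408^2 mod 45281 = 31751.
x_3 = 31751^2 mod 45281 = 35098.
x_4 = 35098^2 mod 45281 = 45280.
x_4 ≡ −1, so 7 is not a witness.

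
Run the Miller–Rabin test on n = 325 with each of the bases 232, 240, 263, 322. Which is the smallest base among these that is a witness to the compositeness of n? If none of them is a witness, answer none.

n − 1 = 324 = 2^2 · 81, so s = 2 and d = 81.
Base 232: x_0 = 232^81 mod 325 = 307. x_0 is neither 1 nor 324, so continue squaring. x_1 = 307^2 mod 325 = 324. x_1 ≡ −1, so 232 is not a witness.
Base 240: x_0 = 240^81 mod 325 = 200. x_0 is neither 1 nor 324, so continue squaring. x_1 = 200^2 mod 325 = 25. Reached i = s−1 = 1 without hitting −1: 240 is a Miller–Rabin witness and 325 is composite.
Base 263: x_0 = 263^81 mod 325 = 313. x_0 is neither 1 nor 324, so continue squaring. x_1 = 313^2 mod 325 = 144. Reached i = s−1 = 1 without hitting −1: 263 is a Miller–Rabin witness and 325 is composite.
Base 322: x_0 = 322^81 mod 325 = 272. x_0 is neither 1 nor 324, so continue squaring. x_1 = 272^2 mod 325 = 209. Reached i = s−1 = 1 without hitting −1: 322 is a Miller–Rabin witness and 325 is composite.
The smallest witness among the given bases is 240.

240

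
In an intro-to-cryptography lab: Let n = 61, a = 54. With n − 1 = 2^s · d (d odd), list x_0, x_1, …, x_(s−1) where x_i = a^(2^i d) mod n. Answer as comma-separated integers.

n − 1 = 60 = 2^2 · 15, so s = 2 and d = 15.
x_0 = 54^15 mod 61 = 50.
x_1 = 50^2 mod 61 = 60.

50, 60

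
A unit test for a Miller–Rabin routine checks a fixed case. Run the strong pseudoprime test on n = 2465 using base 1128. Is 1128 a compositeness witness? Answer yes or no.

n − 1 = 2464 = 2^5 · 77, so s = 5 and d = 77.
x_0 = 1128^77 mod 2465 = 418.
x_0 is neither 1 nor 2464, so continue squaring.
x_1 = 418^2 mod 2465 = 2174.
x_2 = 2174^2 mod 2465 = 871.
x_3 = 871^2 mod 2465 = 1886.
x_4 = 1886^2 mod 2465 = 1.
x_4 = 1 but x_3 ≠ ±1, a nontrivial square root of 1 — 1128 is a witness and 2465 is composite.

yes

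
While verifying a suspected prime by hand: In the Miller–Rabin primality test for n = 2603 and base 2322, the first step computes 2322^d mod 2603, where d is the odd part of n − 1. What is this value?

n − 1 = 2602 = 2^1 · 1301, so s = 1 and d = 1301.
Repeated squaring mod 2603: 2322^1 ≡ 2322, 2322^2 ≡ 871, 2322^4 ≡ 1168, 2322^8 ≡ 252, 2322^16 ≡ 1032, 2322^32 ≡ 397, 2322^64 ≡ 1429, 2322^128 ≡ 1289, 2322^256 ≡ 807, 2322^512 ≡ 499, 2322^1024 ≡ 1716.
1301 = 1024 + 256 + 16 + 4 + 1, so 2322^1301 ≡ 1716·807·1032·1168·2322 ≡ 17 (mod 2603).

17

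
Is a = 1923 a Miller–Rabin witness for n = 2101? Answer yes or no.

n − 1 = 2100 = 2^2 · 525, so s = 2 and d = 525.
x_0 = 1923^525 mod 2101 = 298.
x_0 is neither 1 nor 2100, so continue squaring.
x_1 = 298^2 mod 2101 = 562.
Reached i = s−1 = 1 without hitting −1: 1923 is a Miller–Rabin witness and 2101 is composite.

yes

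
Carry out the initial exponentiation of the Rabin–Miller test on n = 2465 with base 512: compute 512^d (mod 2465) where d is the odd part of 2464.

1902

n − 1 = 2464 = 2^5 · 77, so s = 5 and d = 77.
512^77 mod 2465 = 1902.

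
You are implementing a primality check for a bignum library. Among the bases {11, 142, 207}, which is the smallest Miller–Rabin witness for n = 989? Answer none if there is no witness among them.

11

n − 1 = 988 = 2^2 · 247, so s = 2 and d = 247.
Base 11: x_0 = 11^247 mod 989 = 465. x_0 is neither 1 nor 988, so continue squaring. x_1 = 465^2 mod 989 = 623. Reached i = s−1 = 1 without hitting −1: 11 is a Miller–Rabin witness and 989 is composite.
Base 142: x_0 = 142^247 mod 989 = 541. x_0 is neither 1 nor 988, so continue squaring. x_1 = 541^2 mod 989 = 926. Reached i = s−1 = 1 without hitting −1: 142 is a Miller–Rabin witness and 989 is composite.
Base 207: x_0 = 207^247 mod 989 = 322. x_0 is neither 1 nor 988, so continue squaring. x_1 = 322^2 mod 989 = 828. Reached i = s−1 = 1 without hitting −1: 207 is a Miller–Rabin witness and 989 is composite.
The smallest witness among the given bases is 11.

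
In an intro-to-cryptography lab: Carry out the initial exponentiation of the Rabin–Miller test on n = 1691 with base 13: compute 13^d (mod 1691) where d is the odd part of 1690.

n − 1 = 1690 = 2^1 · 845, so s = 1 and d = 845.
Repeated squaring mod 1691: 13^1 ≡ 13, 13^2 ≡ 169, 13^4 ≡ 1505, 13^8 ≡ 776, 13^16 ≡ 180, 13^32 ≡ 271, 13^64 ≡ 728, 13^128 ≡ 701, 13^256 ≡ 1011, 13^512 ≡ 757.
845 = 512 + 256 + 64 + 8 + 4 + 1, so 13^845 ≡ 757·1011·728·776·1505·13 ≡ 592 (mod 1691).

592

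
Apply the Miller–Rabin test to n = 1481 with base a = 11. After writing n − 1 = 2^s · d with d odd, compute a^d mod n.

n − 1 = 1480 = 2^3 · 185, so s = 3 and d = 185.
11^185 mod 1481 = 511.

511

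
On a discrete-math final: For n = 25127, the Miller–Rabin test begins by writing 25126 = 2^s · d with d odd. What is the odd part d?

12563

Halving: 25126 → 12563; 12563 is odd.
So 25126 = 2^1 · 12563.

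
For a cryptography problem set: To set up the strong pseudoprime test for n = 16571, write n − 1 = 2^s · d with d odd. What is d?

8285

Halving: 16570 → 8285; 8285 is odd.
So 16570 = 2^1 · 8285.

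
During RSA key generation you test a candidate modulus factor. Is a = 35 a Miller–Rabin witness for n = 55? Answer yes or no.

n − 1 = 54 = 2^1 · 27, so s = 1 and d = 27.
Repeated squaring mod 55: 35^1 ≡ 35, 35^2 ≡ 15, 35^4 ≡ 5, 35^8 ≡ 25, 35^16 ≡ 20.
27 = 16 + 8 + 2 + 1, so 35^27 ≡ 20·25·15·35 ≡ 40 (mod 55).
x_0 = 35^27 mod 55 = 40.
x_0 ∉ {1, 54} and s = 1, so 35 is a Miller–Rabin witness and 55 is composite.

yes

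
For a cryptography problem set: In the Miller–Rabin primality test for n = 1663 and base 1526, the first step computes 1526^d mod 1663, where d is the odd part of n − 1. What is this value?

1662

n − 1 = 1662 = 2^1 · 831, so s = 1 and d = 831.
1526^831 mod 1663 = 1662.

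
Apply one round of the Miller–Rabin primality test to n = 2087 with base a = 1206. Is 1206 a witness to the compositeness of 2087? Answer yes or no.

n − 1 = 2086 = 2^1 · 1043, so s = 1 and d = 1043.
x_0 = 1206^1043 mod 2087 = 2086.
x_0 = 2086 ≡ −1, so 1206 is not a witness.

no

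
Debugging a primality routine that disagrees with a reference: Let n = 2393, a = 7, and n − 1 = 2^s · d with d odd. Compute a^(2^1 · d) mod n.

1422

n − 1 = 2392 = 2^3 · 299, so s = 3 and d = 299.
Repeated squaring mod 2393: 7^1 ≡ 7, 7^2 ≡ 49, 7^4 ≡ 8, 7^8 ≡ 64, 7^16 ≡ 1703, 7^32 ≡ 2286, 7^64 ≡ 1877, 7^128 ≡ 633, 7^256 ≡ 1058.
299 = 256 + 32 + 8 + 2 + 1, so 7^299 ≡ 1058·2286·64·49·7 ≡ 1279 (mod 2393).
x_0 = 1279.
x_1 = 1279^2 mod 2393 = 1422.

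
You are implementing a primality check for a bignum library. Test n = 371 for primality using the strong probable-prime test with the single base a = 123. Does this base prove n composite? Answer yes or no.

n − 1 = 370 = 2^1 · 185, so s = 1 and d = 185.
x_0 = 123^185 mod 371 = 37.
x_0 ∉ {1, 370} and s = 1, so 123 is a Miller–Rabin witness and 371 is composite.

yes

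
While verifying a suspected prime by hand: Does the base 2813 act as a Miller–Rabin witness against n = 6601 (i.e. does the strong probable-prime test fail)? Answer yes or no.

no

n − 1 = 6600 = 2^3 · 825, so s = 3 and d = 825.
x_0 = 2813^825 mod 6601 = 6600.
x_0 = 6600 ≡ −1, so 2813 is not a witness.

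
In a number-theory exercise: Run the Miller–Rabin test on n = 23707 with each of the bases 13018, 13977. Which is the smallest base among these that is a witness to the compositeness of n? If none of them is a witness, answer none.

n − 1 = 23706 = 2^1 · 11853, so s = 1 and d = 11853.
Base 13018: x_0 = 13018^11853 mod 23707 = 1. x_0 = 1, so 13018 is not a witness.
Base 13977: x_0 = 13977^11853 mod 23707 = 3481. x_0 ∉ {1, 23706} and s = 1, so 13977 is a Miller–Rabin witness and 23707 is composite.
The smallest witness among the given bases is 13977.

13977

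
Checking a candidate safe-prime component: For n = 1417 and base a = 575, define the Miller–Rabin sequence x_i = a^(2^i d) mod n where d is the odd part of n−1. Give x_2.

66

n − 1 = 1416 = 2^3 · 177, so s = 3 and d = 177.
Repeated squaring mod 1417: 575^1 ≡ 575, 575^2 ≡ 464, 575^4 ≡ 1329, 575^8 ≡ 659, 575^16 ≡ 679, 575^32 ≡ 516, 575^64 ≡ 1277, 575^128 ≡ 1179.
177 = 128 + 32 + 16 + 1, so 575^177 ≡ 1179·516·679·575 ≡ 417 (mod 1417).
x_0 = 417.
x_1 = 417^2 mod 1417 = 1015.
x_2 = 1015^2 mod 1417 = 66.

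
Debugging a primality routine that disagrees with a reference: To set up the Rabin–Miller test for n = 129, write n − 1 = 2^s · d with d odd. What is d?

Halving: 128 → 64 → 32 → 16 → 8 → 4 → 2 → 1; 1 is odd.
So 128 = 2^7 · 1.

1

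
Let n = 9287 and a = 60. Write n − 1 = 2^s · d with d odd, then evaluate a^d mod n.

1361

n − 1 = 9286 = 2^1 · 4643, so s = 1 and d = 4643.
60^4643 mod 9287 = 1361.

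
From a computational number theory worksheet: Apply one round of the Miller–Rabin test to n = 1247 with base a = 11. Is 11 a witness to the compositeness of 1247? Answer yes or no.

yes

n − 1 = 1246 = 2^1 · 623, so s = 1 and d = 623.
x_0 = 11^623 mod 1247 = 302.
x_0 ∉ {1, 1246} and s = 1, so 11 is a Miller–Rabin witness and 1247 is composite.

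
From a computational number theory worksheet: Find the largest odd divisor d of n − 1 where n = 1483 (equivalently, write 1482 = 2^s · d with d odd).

741

Halving: 1482 → 741; 741 is odd.
So 1482 = 2^1 · 741.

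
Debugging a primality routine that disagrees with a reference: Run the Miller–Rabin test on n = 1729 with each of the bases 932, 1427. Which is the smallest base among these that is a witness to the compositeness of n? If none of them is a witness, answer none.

none

n − 1 = 1728 = 2^6 · 27, so s = 6 and d = 27.
Base 932: x_0 = 932^27 mod 1729 = 1. x_0 = 1, so 932 is not a witness.
Base 1427: x_0 = 1427^27 mod 1729 = 1728. x_0 = 1728 ≡ −1, so 1427 is not a witness.
No listed base is a witness for 1729.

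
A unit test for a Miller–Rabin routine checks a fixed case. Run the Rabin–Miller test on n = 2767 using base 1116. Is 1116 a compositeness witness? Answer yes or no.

no

n − 1 = 2766 = 2^1 · 1383, so s = 1 and d = 1383.
x_0 = 1116^1383 mod 2767 = 2766.
x_0 = 2766 ≡ −1, so 1116 is not a witness.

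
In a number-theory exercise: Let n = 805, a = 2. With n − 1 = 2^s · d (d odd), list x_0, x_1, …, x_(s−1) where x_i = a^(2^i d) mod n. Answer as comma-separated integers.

652, 64

n − 1 = 804 = 2^2 · 201, so s = 2 and d = 201.
x_0 = 2^201 mod 805 = 652.
x_1 = 652^2 mod 805 = 64.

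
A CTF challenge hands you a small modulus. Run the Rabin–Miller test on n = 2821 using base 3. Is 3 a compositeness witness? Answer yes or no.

yes

n − 1 = 2820 = 2^2 · 705, so s = 2 and d = 705.
x_0 = 3^705 mod 2821 = 1301.
x_0 is neither 1 nor 2820, so continue squaring.
x_1 = 1301^2 mod 2821 = 1.
x_1 = 1 but x_0 ≠ ±1, a nontrivial square root of 1 — 3 is a witness and 2821 is composite.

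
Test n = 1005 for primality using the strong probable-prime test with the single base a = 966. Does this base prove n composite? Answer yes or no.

n − 1 = 1004 = 2^2 · 251, so s = 2 and d = 251.
x_0 = 966^251 mod 1005 = 501.
x_0 is neither 1 nor 1004, so continue squaring.
x_1 = 501^2 mod 1005 = 756.
Reached i = s−1 = 1 without hitting −1: 966 is a Miller–Rabin witness and 1005 is composite.

yes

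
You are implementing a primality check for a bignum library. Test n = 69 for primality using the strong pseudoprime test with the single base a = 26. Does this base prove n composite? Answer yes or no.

yes

n − 1 = 68 = 2^2 · 17, so s = 2 and d = 17.
x_0 = 26^17 mod 69 = 62.
x_0 is neither 1 nor 68, so continue squaring.
x_1 = 62^2 mod 69 = 49.
Reached i = s−1 = 1 without hitting −1: 26 is a Miller–Rabin witness and 69 is composite.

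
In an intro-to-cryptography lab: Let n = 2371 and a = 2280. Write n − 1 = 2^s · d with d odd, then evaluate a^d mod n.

1

n − 1 = 2370 = 2^1 · 1185, so s = 1 and d = 1185.
2280^1185 mod 2371 = 1.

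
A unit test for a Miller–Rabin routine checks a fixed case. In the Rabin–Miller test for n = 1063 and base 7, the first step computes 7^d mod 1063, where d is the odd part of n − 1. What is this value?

n − 1 = 1062 = 2^1 · 531, so s = 1 and d = 531.
7^531 mod 1063 = 1.

1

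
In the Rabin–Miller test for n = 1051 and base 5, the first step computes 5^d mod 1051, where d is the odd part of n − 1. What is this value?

n − 1 = 1050 = 2^1 · 525, so s = 1 and d = 525.
Repeated squaring mod 1051: 5^1 ≡ 5, 5^2 ≡ 25, 5^4 ≡ 625, 5^8 ≡ 704, 5^16 ≡ 595, 5^32 ≡ 889, 5^64 ≡ 1020, 5^128 ≡ 961, 5^256 ≡ 743, 5^512 ≡ 274.
525 = 512 + 8 + 4 + 1, so 5^525 ≡ 274·704·625·5 ≡ 1 (mod 1051).

1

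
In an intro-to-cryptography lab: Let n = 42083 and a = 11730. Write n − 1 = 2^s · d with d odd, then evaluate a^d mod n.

n − 1 = 42082 = 2^1 · 21041, so s = 1 and d = 21041.
11730^21041 mod 42083 = 42082.

42082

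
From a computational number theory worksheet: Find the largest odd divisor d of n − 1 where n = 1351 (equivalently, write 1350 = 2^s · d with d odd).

675

Halving: 1350 → 675; 675 is odd.
So 1350 = 2^1 · 675.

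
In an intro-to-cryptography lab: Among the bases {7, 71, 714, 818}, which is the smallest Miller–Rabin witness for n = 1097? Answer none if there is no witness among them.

none

n − 1 = 1096 = 2^3 · 137, so s = 3 and d = 137.
Base 7: x_0 = 7^137 mod 1097 = 79. x_0 is neither 1 nor 1096, so continue squaring. x_1 = 79^2 mod 1097 = 756. x_2 = 756^2 mod 1097 = 1096. x_2 ≡ −1, so 7 is not a witness.
Base 71: x_0 = 71^137 mod 1097 = 1096. x_0 = 1096 ≡ −1, so 71 is not a witness.
Base 714: x_0 = 714^137 mod 1097 = 756. x_0 is neither 1 nor 1096, so continue squaring. x_1 = 756^2 mod 1097 = 1096. x_1 ≡ −1, so 714 is not a witness.
Base 818: x_0 = 818^137 mod 1097 = 611. x_0 is neither 1 nor 1096, so continue squaring. x_1 = 611^2 mod 1097 = 341. x_2 = 341^2 mod 1097 = 1096. x_2 ≡ −1, so 818 is not a witness.
No listed base is a witness for 1097.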